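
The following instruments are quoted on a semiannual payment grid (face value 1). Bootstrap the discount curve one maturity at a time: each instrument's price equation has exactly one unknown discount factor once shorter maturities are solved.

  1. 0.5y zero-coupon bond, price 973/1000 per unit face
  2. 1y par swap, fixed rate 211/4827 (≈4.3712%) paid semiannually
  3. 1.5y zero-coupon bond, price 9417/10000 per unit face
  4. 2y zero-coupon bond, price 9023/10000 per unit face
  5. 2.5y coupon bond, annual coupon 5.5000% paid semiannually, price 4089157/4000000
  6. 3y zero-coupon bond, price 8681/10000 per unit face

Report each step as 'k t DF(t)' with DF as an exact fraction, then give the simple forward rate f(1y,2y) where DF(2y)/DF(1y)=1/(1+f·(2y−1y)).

step 1 [0.5y] zero: DF = P = 973/1000 ≈ 0.973000
step 2 [1y] swap r/2=211/9654: DF=(1 − 211/9654·(0.973000))/(1+211/9654) = 4789/5000 ≈ 0.957800
step 3 [1.5y] zero: DF = P = 9417/10000 ≈ 0.941700
step 4 [2y] zero: DF = P = 9023/10000 ≈ 0.902300
step 5 [2.5y] bond c/2=11/400: DF=(4089157/4000000 − 11/400·(0.973000+0.957800+0.941700+0.902300))/(1+11/400) = 8939/10000 ≈ 0.893900
step 6 [3y] zero: DF = P = 8681/10000 ≈ 0.868100

1 1/2 973/1000
2 1 4789/5000
3 3/2 9417/10000
4 2 9023/10000
5 5/2 8939/10000
6 3 8681/10000
f(1y,2y) = ((4789/5000)/(9023/10000) − 1)/(1) = 555/9023 ≈ 6.1509%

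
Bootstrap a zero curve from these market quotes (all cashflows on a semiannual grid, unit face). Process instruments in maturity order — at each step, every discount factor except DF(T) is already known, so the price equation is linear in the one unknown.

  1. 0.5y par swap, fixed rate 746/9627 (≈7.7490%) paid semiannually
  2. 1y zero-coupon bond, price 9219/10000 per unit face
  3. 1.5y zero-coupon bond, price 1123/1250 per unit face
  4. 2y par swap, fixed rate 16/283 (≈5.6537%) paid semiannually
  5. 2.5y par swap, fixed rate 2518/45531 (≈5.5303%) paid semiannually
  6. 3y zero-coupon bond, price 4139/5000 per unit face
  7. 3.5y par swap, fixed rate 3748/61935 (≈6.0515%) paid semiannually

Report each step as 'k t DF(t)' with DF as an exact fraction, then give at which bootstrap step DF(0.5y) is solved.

step 1 [0.5y] swap r/2=373/9627: DF=(1 − 373/9627·(0))/(1+373/9627) = 9627/10000 ≈ 0.962700
step 2 [1y] zero: DF = P = 9219/10000 ≈ 0.921900
step 3 [1.5y] zero: DF = P = 1123/1250 ≈ 0.898400
step 4 [2y] swap r/2=8/283: DF=(1 − 8/283·(0.962700+0.921900+0.898400))/(1+8/283) = 112/125 ≈ 0.896000
step 5 [2.5y] swap r/2=1259/45531: DF=(1 − 1259/45531·(0.962700+0.921900+0.898400+0.896000))/(1+1259/45531) = 8741/10000 ≈ 0.874100
step 6 [3y] zero: DF = P = 4139/5000 ≈ 0.827800
step 7 [3.5y] swap r/2=1874/61935: DF=(1 − 1874/61935·(0.962700+0.921900+0.898400+0.896000+0.874100+0.827800))/(1+1874/61935) = 4063/5000 ≈ 0.812600

1 1/2 9627/10000
2 1 9219/10000
3 3/2 1123/1250
4 2 112/125
5 5/2 8741/10000
6 3 4139/5000
7 7/2 4063/5000
DF(0.5y) is solved at step 1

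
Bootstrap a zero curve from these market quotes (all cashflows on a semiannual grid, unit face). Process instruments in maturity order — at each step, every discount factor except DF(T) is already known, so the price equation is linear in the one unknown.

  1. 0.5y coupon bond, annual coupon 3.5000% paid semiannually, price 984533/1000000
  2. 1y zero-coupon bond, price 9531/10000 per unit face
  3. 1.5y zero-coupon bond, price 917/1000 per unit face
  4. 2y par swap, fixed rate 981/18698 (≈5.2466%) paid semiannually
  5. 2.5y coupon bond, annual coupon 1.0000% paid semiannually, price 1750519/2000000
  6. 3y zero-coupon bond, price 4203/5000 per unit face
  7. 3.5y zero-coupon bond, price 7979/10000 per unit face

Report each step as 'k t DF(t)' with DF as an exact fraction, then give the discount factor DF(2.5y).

1 1/2 2419/2500
2 1 9531/10000
3 3/2 917/1000
4 2 9019/10000
5 5/2 8523/10000
6 3 4203/5000
7 7/2 7979/10000
DF(2.5y) = 8523/10000 ≈ 0.852300

step 1 [0.5y] bond c/2=7/400: DF=(984533/1000000 − 7/400·(0))/(1+7/400) = 2419/2500 ≈ 0.967600
step 2 [1y] zero: DF = P = 9531/10000 ≈ 0.953100
step 3 [1.5y] zero: DF = P = 917/1000 ≈ 0.917000
step 4 [2y] swap r/2=981/37396: DF=(1 − 981/37396·(0.967600+0.953100+0.917000))/(1+981/37396) = 9019/10000 ≈ 0.901900
step 5 [2.5y] bond c/2=1/200: DF=(1750519/2000000 − 1/200·(0.967600+0.953100+0.917000+0.901900))/(1+1/200) = 8523/10000 ≈ 0.852300
step 6 [3y] zero: DF = P = 4203/5000 ≈ 0.840600
step 7 [3.5y] zero: DF = P = 7979/10000 ≈ 0.797900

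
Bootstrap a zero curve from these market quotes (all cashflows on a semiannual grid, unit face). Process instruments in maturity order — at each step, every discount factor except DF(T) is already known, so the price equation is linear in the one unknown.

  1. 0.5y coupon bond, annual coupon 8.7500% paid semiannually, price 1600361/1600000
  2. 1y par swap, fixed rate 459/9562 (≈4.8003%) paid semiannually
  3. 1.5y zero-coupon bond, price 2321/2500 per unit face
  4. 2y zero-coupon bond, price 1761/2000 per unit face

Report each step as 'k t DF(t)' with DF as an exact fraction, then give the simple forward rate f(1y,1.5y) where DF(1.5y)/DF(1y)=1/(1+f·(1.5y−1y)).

step 1 [0.5y] bond c/2=7/160: DF=(1600361/1600000 − 7/160·(0))/(1+7/160) = 9583/10000 ≈ 0.958300
step 2 [1y] swap r/2=459/19124: DF=(1 − 459/19124·(0.958300))/(1+459/19124) = 9541/10000 ≈ 0.954100
step 3 [1.5y] zero: DF = P = 2321/2500 ≈ 0.928400
step 4 [2y] zero: DF = P = 1761/2000 ≈ 0.880500

1 1/2 9583/10000
2 1 9541/10000
3 3/2 2321/2500
4 2 1761/2000
f(1y,1.5y) = ((9541/10000)/(2321/2500) − 1)/(1/2) = 257/4642 ≈ 5.5364%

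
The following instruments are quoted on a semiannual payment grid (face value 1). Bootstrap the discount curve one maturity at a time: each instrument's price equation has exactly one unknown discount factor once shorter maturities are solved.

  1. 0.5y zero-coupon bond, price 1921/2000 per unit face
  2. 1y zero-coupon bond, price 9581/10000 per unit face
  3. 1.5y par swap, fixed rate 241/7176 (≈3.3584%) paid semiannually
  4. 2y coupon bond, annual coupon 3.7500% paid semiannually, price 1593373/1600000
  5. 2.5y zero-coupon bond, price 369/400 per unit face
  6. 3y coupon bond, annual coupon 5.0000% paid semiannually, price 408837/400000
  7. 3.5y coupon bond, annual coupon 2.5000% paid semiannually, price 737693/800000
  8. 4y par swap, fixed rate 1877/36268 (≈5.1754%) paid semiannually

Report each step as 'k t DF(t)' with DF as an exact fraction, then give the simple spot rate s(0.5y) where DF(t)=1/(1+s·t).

1 1/2 1921/2000
2 1 9581/10000
3 3/2 4759/5000
4 2 9247/10000
5 5/2 369/400
6 3 8821/10000
7 7/2 526/625
8 4 8123/10000
s(0.5y) = (1/(1921/2000) − 1)/(1/2) = 158/1921 ≈ 8.2249%

step 1 [0.5y] zero: DF = P = 1921/2000 ≈ 0.960500
step 2 [1y] zero: DF = P = 9581/10000 ≈ 0.958100
step 3 [1.5y] swap r/2=241/14352: DF=(1 − 241/14352·(0.960500+0.958100))/(1+241/14352) = 4759/5000 ≈ 0.951800
step 4 [2y] bond c/2=3/160: DF=(1593373/1600000 − 3/160·(0.960500+0.958100+0.951800))/(1+3/160) = 9247/10000 ≈ 0.924700
step 5 [2.5y] zero: DF = P = 369/400 ≈ 0.922500
step 6 [3y] bond c/2=1/40: DF=(408837/400000 − 1/40·(0.960500+0.958100+0.951800+0.924700+0.922500))/(1+1/40) = 8821/10000 ≈ 0.882100
step 7 [3.5y] bond c/2=1/80: DF=(737693/800000 − 1/80·(0.960500+0.958100+0.951800+0.924700+0.922500+0.882100))/(1+1/80) = 526/625 ≈ 0.841600
step 8 [4y] swap r/2=1877/72536: DF=(1 − 1877/72536·(0.960500+0.958100+0.951800+0.924700+0.922500+0.882100+0.841600))/(1+1877/72536) = 8123/10000 ≈ 0.812300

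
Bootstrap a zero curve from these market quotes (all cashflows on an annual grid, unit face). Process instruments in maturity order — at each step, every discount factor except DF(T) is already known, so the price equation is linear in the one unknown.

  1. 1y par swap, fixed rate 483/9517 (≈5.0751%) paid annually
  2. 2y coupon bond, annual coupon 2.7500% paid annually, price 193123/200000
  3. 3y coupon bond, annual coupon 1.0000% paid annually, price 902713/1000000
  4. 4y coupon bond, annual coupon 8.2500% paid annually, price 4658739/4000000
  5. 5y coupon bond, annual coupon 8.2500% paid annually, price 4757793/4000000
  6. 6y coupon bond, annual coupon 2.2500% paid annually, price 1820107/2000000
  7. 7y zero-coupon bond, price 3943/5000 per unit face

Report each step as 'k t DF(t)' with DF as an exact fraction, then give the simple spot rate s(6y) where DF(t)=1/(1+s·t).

1 1 9517/10000
2 2 9143/10000
3 3 8753/10000
4 4 867/1000
5 5 4119/5000
6 6 317/400
7 7 3943/5000
s(6y) = (1/(317/400) − 1)/(6) = 83/1902 ≈ 4.3638%

step 1 [1y] swap r/1=483/9517: DF=(1 − 483/9517·(0))/(1+483/9517) = 9517/10000 ≈ 0.951700
step 2 [2y] bond c/1=11/400: DF=(193123/200000 − 11/400·(0.951700))/(1+11/400) = 9143/10000 ≈ 0.914300
step 3 [3y] bond c/1=1/100: DF=(902713/1000000 − 1/100·(0.951700+0.914300))/(1+1/100) = 8753/10000 ≈ 0.875300
step 4 [4y] bond c/1=33/400: DF=(4658739/4000000 − 33/400·(0.951700+0.914300+0.875300))/(1+33/400) = 867/1000 ≈ 0.867000
step 5 [5y] bond c/1=33/400: DF=(4757793/4000000 − 33/400·(0.951700+0.914300+0.875300+0.867000))/(1+33/400) = 4119/5000 ≈ 0.823800
step 6 [6y] bond c/1=9/400: DF=(1820107/2000000 − 9/400·(0.951700+0.914300+0.875300+0.867000+0.823800))/(1+9/400) = 317/400 ≈ 0.792500
step 7 [7y] zero: DF = P = 3943/5000 ≈ 0.788600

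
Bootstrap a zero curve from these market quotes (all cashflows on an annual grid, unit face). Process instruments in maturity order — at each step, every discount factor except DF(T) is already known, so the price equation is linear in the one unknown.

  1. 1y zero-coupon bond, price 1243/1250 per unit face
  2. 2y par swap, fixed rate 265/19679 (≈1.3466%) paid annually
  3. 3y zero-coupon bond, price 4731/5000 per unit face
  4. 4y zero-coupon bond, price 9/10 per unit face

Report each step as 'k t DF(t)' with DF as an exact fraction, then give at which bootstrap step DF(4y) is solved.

step 1 [1y] zero: DF = P = 1243/1250 ≈ 0.994400
step 2 [2y] swap r/1=265/19679: DF=(1 − 265/19679·(0.994400))/(1+265/19679) = 1947/2000 ≈ 0.973500
step 3 [3y] zero: DF = P = 4731/5000 ≈ 0.946200
step 4 [4y] zero: DF = P = 9/10 ≈ 0.900000

1 1 1243/1250
2 2 1947/2000
3 3 4731/5000
4 4 9/10
DF(4y) is solved at step 4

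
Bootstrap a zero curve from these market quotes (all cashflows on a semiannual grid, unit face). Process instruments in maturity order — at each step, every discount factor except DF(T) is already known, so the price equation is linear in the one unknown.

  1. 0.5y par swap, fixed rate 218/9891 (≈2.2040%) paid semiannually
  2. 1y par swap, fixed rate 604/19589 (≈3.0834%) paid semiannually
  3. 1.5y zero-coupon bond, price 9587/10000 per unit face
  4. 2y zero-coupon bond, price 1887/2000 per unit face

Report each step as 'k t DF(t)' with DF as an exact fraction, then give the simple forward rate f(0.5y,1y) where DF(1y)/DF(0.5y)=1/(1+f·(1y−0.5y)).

step 1 [0.5y] swap r/2=109/9891: DF=(1 − 109/9891·(0))/(1+109/9891) = 9891/10000 ≈ 0.989100
step 2 [1y] swap r/2=302/19589: DF=(1 − 302/19589·(0.989100))/(1+302/19589) = 4849/5000 ≈ 0.969800
step 3 [1.5y] zero: DF = P = 9587/10000 ≈ 0.958700
step 4 [2y] zero: DF = P = 1887/2000 ≈ 0.943500

1 1/2 9891/10000
2 1 4849/5000
3 3/2 9587/10000
4 2 1887/2000
f(0.5y,1y) = ((9891/10000)/(4849/5000) − 1)/(1/2) = 193/4849 ≈ 3.9802%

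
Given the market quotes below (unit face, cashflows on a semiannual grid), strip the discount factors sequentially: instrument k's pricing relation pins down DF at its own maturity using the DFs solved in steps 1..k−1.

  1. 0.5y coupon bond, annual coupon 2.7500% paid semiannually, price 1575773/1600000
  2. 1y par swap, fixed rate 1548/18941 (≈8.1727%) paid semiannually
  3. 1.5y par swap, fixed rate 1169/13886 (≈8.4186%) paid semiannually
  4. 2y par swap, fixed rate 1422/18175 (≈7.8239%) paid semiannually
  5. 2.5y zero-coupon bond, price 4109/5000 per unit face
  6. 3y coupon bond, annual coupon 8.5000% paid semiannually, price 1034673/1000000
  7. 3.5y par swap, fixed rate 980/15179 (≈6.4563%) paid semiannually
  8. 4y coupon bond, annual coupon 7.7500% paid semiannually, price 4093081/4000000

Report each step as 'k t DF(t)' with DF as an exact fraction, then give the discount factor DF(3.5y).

1 1/2 1943/2000
2 1 4613/5000
3 3/2 8831/10000
4 2 4289/5000
5 5/2 4109/5000
6 3 2027/2500
7 7/2 201/250
8 4 3793/5000
DF(3.5y) = 201/250 ≈ 0.804000

step 1 [0.5y] bond c/2=11/800: DF=(1575773/1600000 − 11/800·(0))/(1+11/800) = 1943/2000 ≈ 0.971500
step 2 [1y] swap r/2=774/18941: DF=(1 − 774/18941·(0.971500))/(1+774/18941) = 4613/5000 ≈ 0.922600
step 3 [1.5y] swap r/2=1169/27772: DF=(1 − 1169/27772·(0.971500+0.922600))/(1+1169/27772) = 8831/10000 ≈ 0.883100
step 4 [2y] swap r/2=711/18175: DF=(1 − 711/18175·(0.971500+0.922600+0.883100))/(1+711/18175) = 4289/5000 ≈ 0.857800
step 5 [2.5y] zero: DF = P = 4109/5000 ≈ 0.821800
step 6 [3y] bond c/2=17/400: DF=(1034673/1000000 − 17/400·(0.971500+0.922600+0.883100+0.857800+0.821800))/(1+17/400) = 2027/2500 ≈ 0.810800
step 7 [3.5y] swap r/2=490/15179: DF=(1 − 490/15179·(0.971500+0.922600+0.883100+0.857800+0.821800+0.810800))/(1+490/15179) = 201/250 ≈ 0.804000
step 8 [4y] bond c/2=31/800: DF=(4093081/4000000 − 31/800·(0.971500+0.922600+0.883100+0.857800+0.821800+0.810800+0.804000))/(1+31/800) = 3793/5000 ≈ 0.758600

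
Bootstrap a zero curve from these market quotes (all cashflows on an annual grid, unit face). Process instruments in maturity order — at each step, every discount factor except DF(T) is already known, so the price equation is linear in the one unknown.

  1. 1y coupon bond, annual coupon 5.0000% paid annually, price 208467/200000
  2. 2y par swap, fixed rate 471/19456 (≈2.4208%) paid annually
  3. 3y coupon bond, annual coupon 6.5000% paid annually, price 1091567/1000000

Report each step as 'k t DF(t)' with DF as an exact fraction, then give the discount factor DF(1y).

step 1 [1y] bond c/1=1/20: DF=(208467/200000 − 1/20·(0))/(1+1/20) = 9927/10000 ≈ 0.992700
step 2 [2y] swap r/1=471/19456: DF=(1 − 471/19456·(0.992700))/(1+471/19456) = 9529/10000 ≈ 0.952900
step 3 [3y] bond c/1=13/200: DF=(1091567/1000000 − 13/200·(0.992700+0.952900))/(1+13/200) = 4531/5000 ≈ 0.906200

1 1 9927/10000
2 2 9529/10000
3 3 4531/5000
DF(1y) = 9927/10000 ≈ 0.992700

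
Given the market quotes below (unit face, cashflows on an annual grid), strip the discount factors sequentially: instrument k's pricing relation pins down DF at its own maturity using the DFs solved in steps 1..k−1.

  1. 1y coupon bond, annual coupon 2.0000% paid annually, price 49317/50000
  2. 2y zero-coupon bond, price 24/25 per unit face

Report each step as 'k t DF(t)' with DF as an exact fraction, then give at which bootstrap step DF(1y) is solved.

step 1 [1y] bond c/1=1/50: DF=(49317/50000 − 1/50·(0))/(1+1/50) = 967/1000 ≈ 0.967000
step 2 [2y] zero: DF = P = 24/25 ≈ 0.960000

1 1 967/1000
2 2 24/25
DF(1y) is solved at step 1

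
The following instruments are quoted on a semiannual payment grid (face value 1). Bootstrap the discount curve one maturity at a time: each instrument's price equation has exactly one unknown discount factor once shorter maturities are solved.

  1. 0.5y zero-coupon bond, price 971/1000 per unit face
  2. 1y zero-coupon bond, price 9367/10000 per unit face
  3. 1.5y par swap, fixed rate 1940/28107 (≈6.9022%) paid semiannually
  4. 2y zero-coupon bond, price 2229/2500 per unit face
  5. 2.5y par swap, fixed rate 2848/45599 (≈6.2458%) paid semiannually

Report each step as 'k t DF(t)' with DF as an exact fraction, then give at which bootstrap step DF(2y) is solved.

1 1/2 971/1000
2 1 9367/10000
3 3/2 903/1000
4 2 2229/2500
5 5/2 536/625
DF(2y) is solved at step 4

step 1 [0.5y] zero: DF = P = 971/1000 ≈ 0.971000
step 2 [1y] zero: DF = P = 9367/10000 ≈ 0.936700
step 3 [1.5y] swap r/2=970/28107: DF=(1 − 970/28107·(0.971000+0.936700))/(1+970/28107) = 903/1000 ≈ 0.903000
step 4 [2y] zero: DF = P = 2229/2500 ≈ 0.891600
step 5 [2.5y] swap r/2=1424/45599: DF=(1 − 1424/45599·(0.971000+0.936700+0.903000+0.891600))/(1+1424/45599) = 536/625 ≈ 0.857600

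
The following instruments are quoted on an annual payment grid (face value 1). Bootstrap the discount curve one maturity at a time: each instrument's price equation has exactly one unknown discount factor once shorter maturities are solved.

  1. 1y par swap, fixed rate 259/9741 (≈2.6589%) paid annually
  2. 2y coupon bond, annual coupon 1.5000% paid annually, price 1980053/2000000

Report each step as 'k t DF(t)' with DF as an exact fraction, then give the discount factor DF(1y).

1 1 9741/10000
2 2 961/1000
DF(1y) = 9741/10000 ≈ 0.974100

step 1 [1y] swap r/1=259/9741: DF=(1 − 259/9741·(0))/(1+259/9741) = 9741/10000 ≈ 0.974100
step 2 [2y] bond c/1=3/200: DF=(1980053/2000000 − 3/200·(0.974100))/(1+3/200) = 961/1000 ≈ 0.961000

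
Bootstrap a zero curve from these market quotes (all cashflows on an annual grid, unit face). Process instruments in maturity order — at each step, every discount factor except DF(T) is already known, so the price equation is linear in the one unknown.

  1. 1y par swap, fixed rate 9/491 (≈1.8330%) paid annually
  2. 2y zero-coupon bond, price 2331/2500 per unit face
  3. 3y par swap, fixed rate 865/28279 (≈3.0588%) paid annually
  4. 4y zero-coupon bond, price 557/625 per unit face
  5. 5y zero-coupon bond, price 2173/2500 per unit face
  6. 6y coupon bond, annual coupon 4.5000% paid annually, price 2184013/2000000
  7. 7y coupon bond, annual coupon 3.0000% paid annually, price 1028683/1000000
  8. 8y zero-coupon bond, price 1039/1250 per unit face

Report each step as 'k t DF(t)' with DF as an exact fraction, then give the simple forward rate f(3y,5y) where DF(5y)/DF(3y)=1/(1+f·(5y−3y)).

step 1 [1y] swap r/1=9/491: DF=(1 − 9/491·(0))/(1+9/491) = 491/500 ≈ 0.982000
step 2 [2y] zero: DF = P = 2331/2500 ≈ 0.932400
step 3 [3y] swap r/1=865/28279: DF=(1 − 865/28279·(0.982000+0.932400))/(1+865/28279) = 1827/2000 ≈ 0.913500
step 4 [4y] zero: DF = P = 557/625 ≈ 0.891200
step 5 [5y] zero: DF = P = 2173/2500 ≈ 0.869200
step 6 [6y] bond c/1=9/200: DF=(2184013/2000000 − 9/200·(0.982000+0.932400+0.913500+0.891200+0.869200))/(1+9/200) = 4237/5000 ≈ 0.847400
step 7 [7y] bond c/1=3/100: DF=(1028683/1000000 − 3/100·(0.982000+0.932400+0.913500+0.891200+0.869200+0.847400))/(1+3/100) = 2101/2500 ≈ 0.840400
step 8 [8y] zero: DF = P = 1039/1250 ≈ 0.831200

1 1 491/500
2 2 2331/2500
3 3 1827/2000
4 4 557/625
5 5 2173/2500
6 6 4237/5000
7 7 2101/2500
8 8 1039/1250
f(3y,5y) = ((1827/2000)/(2173/2500) − 1)/(2) = 443/17384 ≈ 2.5483%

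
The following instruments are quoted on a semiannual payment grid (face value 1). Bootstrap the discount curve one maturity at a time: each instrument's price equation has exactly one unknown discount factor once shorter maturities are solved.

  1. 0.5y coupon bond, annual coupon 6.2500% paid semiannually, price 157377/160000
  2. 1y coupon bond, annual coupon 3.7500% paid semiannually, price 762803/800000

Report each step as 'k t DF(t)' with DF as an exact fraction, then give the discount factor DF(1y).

step 1 [0.5y] bond c/2=1/32: DF=(157377/160000 − 1/32·(0))/(1+1/32) = 4769/5000 ≈ 0.953800
step 2 [1y] bond c/2=3/160: DF=(762803/800000 − 3/160·(0.953800))/(1+3/160) = 574/625 ≈ 0.918400

1 1/2 4769/5000
2 1 574/625
DF(1y) = 574/625 ≈ 0.918400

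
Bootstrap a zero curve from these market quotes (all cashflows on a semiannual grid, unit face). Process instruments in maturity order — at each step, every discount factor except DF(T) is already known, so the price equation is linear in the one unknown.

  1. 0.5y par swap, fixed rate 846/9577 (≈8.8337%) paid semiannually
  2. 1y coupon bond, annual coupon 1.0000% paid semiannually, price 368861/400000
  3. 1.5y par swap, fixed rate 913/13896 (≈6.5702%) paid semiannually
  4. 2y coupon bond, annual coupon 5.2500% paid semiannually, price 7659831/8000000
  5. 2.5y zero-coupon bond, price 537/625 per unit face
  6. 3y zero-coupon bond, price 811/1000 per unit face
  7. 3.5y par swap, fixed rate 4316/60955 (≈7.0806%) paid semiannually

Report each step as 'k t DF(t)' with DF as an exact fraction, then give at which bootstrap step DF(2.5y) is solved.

1 1/2 9577/10000
2 1 1141/1250
3 3/2 9087/10000
4 2 8619/10000
5 5/2 537/625
6 3 811/1000
7 7/2 3921/5000
DF(2.5y) is solved at step 5

step 1 [0.5y] swap r/2=423/9577: DF=(1 − 423/9577·(0))/(1+423/9577) = 9577/10000 ≈ 0.957700
step 2 [1y] bond c/2=1/200: DF=(368861/400000 − 1/200·(0.957700))/(1+1/200) = 1141/1250 ≈ 0.912800
step 3 [1.5y] swap r/2=913/27792: DF=(1 − 913/27792·(0.957700+0.912800))/(1+913/27792) = 9087/10000 ≈ 0.908700
step 4 [2y] bond c/2=21/800: DF=(7659831/8000000 − 21/800·(0.957700+0.912800+0.908700))/(1+21/800) = 8619/10000 ≈ 0.861900
step 5 [2.5y] zero: DF = P = 537/625 ≈ 0.859200
step 6 [3y] zero: DF = P = 811/1000 ≈ 0.811000
step 7 [3.5y] swap r/2=2158/60955: DF=(1 − 2158/60955·(0.957700+0.912800+0.908700+0.861900+0.859200+0.811000))/(1+2158/60955) = 3921/5000 ≈ 0.784200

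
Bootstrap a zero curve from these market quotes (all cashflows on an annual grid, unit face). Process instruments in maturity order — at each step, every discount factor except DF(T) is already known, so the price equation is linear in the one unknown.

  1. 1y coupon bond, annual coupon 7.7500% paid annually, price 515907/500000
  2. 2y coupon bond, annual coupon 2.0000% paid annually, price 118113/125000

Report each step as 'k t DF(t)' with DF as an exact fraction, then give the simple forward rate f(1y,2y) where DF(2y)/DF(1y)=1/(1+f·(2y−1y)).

step 1 [1y] bond c/1=31/400: DF=(515907/500000 − 31/400·(0))/(1+31/400) = 1197/1250 ≈ 0.957600
step 2 [2y] bond c/1=1/50: DF=(118113/125000 − 1/50·(0.957600))/(1+1/50) = 2269/2500 ≈ 0.907600

1 1 1197/1250
2 2 2269/2500
f(1y,2y) = ((1197/1250)/(2269/2500) − 1)/(1) = 125/2269 ≈ 5.5090%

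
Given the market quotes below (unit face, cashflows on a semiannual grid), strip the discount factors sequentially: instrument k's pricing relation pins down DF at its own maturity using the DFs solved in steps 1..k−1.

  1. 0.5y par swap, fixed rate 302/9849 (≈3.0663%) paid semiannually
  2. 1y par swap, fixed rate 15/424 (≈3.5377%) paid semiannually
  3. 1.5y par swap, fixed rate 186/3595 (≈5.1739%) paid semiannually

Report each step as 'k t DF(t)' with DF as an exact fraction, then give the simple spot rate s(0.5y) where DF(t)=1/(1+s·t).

step 1 [0.5y] swap r/2=151/9849: DF=(1 − 151/9849·(0))/(1+151/9849) = 9849/10000 ≈ 0.984900
step 2 [1y] swap r/2=15/848: DF=(1 − 15/848·(0.984900))/(1+15/848) = 1931/2000 ≈ 0.965500
step 3 [1.5y] swap r/2=93/3595: DF=(1 − 93/3595·(0.984900+0.965500))/(1+93/3595) = 1157/1250 ≈ 0.925600

1 1/2 9849/10000
2 1 1931/2000
3 3/2 1157/1250
s(0.5y) = (1/(9849/10000) − 1)/(1/2) = 302/9849 ≈ 3.0663%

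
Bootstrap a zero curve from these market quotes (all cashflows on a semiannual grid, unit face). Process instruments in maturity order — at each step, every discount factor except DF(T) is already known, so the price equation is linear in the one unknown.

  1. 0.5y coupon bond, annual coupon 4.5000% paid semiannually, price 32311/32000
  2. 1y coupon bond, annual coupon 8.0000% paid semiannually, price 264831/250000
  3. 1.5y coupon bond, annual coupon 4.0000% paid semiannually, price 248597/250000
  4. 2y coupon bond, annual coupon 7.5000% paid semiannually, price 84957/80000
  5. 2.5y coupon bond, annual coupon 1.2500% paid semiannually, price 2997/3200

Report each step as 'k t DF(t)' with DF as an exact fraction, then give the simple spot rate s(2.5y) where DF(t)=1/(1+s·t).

1 1/2 79/80
2 1 4903/5000
3 3/2 9363/10000
4 2 4593/5000
5 5/2 907/1000
s(2.5y) = (1/(907/1000) − 1)/(5/2) = 186/4535 ≈ 4.1014%

step 1 [0.5y] bond c/2=9/400: DF=(32311/32000 − 9/400·(0))/(1+9/400) = 79/80 ≈ 0.987500
step 2 [1y] bond c/2=1/25: DF=(264831/250000 − 1/25·(0.987500))/(1+1/25) = 4903/5000 ≈ 0.980600
step 3 [1.5y] bond c/2=1/50: DF=(248597/250000 − 1/50·(0.987500+0.980600))/(1+1/50) = 9363/10000 ≈ 0.936300
step 4 [2y] bond c/2=3/80: DF=(84957/80000 − 3/80·(0.987500+0.980600+0.936300))/(1+3/80) = 4593/5000 ≈ 0.918600
step 5 [2.5y] bond c/2=1/160: DF=(2997/3200 − 1/160·(0.987500+0.980600+0.936300+0.918600))/(1+1/160) = 907/1000 ≈ 0.907000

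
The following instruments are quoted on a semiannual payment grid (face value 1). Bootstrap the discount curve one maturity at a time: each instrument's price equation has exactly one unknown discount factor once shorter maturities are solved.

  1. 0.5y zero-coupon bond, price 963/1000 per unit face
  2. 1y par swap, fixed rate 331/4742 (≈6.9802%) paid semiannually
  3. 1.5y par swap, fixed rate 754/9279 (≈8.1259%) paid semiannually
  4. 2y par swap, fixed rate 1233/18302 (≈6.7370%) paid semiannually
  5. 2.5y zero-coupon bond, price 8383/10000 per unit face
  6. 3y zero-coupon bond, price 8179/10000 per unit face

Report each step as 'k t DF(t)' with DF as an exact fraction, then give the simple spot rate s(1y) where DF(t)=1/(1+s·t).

1 1/2 963/1000
2 1 4669/5000
3 3/2 8869/10000
4 2 8767/10000
5 5/2 8383/10000
6 3 8179/10000
s(1y) = (1/(4669/5000) − 1)/(1) = 331/4669 ≈ 7.0893%

step 1 [0.5y] zero: DF = P = 963/1000 ≈ 0.963000
step 2 [1y] swap r/2=331/9484: DF=(1 − 331/9484·(0.963000))/(1+331/9484) = 4669/5000 ≈ 0.933800
step 3 [1.5y] swap r/2=377/9279: DF=(1 − 377/9279·(0.963000+0.933800))/(1+377/9279) = 8869/10000 ≈ 0.886900
step 4 [2y] swap r/2=1233/36604: DF=(1 − 1233/36604·(0.963000+0.933800+0.886900))/(1+1233/36604) = 8767/10000 ≈ 0.876700
step 5 [2.5y] zero: DF = P = 8383/10000 ≈ 0.838300
step 6 [3y] zero: DF = P = 8179/10000 ≈ 0.817900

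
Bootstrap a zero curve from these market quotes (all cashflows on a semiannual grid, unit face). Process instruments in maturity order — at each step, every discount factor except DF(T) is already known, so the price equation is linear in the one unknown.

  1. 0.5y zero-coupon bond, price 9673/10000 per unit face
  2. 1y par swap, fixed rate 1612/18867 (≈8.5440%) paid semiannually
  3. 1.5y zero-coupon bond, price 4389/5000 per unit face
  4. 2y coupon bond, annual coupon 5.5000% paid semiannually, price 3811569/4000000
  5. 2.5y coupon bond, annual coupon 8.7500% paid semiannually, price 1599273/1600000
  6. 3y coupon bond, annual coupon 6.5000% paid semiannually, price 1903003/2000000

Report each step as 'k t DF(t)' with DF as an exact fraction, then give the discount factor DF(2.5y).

1 1/2 9673/10000
2 1 4597/5000
3 3/2 4389/5000
4 2 4267/5000
5 5/2 403/500
6 3 7823/10000
DF(2.5y) = 403/500 ≈ 0.806000

step 1 [0.5y] zero: DF = P = 9673/10000 ≈ 0.967300
step 2 [1y] swap r/2=806/18867: DF=(1 − 806/18867·(0.967300))/(1+806/18867) = 4597/5000 ≈ 0.919400
step 3 [1.5y] zero: DF = P = 4389/5000 ≈ 0.877800
step 4 [2y] bond c/2=11/400: DF=(3811569/4000000 − 11/400·(0.967300+0.919400+0.877800))/(1+11/400) = 4267/5000 ≈ 0.853400
step 5 [2.5y] bond c/2=7/160: DF=(1599273/1600000 − 7/160·(0.967300+0.919400+0.877800+0.853400))/(1+7/160) = 403/500 ≈ 0.806000
step 6 [3y] bond c/2=13/400: DF=(1903003/2000000 − 13/400·(0.967300+0.919400+0.877800+0.853400+0.806000))/(1+13/400) = 7823/10000 ≈ 0.782300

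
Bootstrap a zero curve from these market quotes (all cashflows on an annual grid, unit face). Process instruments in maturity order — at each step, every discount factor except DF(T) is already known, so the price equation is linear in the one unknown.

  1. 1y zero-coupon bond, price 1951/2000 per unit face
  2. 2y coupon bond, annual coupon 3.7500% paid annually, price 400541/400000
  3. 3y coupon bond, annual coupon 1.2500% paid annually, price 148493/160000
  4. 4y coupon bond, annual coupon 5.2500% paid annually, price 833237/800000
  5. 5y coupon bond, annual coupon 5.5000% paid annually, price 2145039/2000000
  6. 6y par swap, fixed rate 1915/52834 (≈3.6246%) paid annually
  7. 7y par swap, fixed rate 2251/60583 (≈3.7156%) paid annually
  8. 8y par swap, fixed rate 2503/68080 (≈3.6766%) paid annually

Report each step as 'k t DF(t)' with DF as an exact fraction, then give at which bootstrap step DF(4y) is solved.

1 1 1951/2000
2 2 9299/10000
3 3 8931/10000
4 4 17/20
5 5 1033/1250
6 6 1617/2000
7 7 7749/10000
8 8 7497/10000
DF(4y) is solved at step 4

step 1 [1y] zero: DF = P = 1951/2000 ≈ 0.975500
step 2 [2y] bond c/1=3/80: DF=(400541/400000 − 3/80·(0.975500))/(1+3/80) = 9299/10000 ≈ 0.929900
step 3 [3y] bond c/1=1/80: DF=(148493/160000 − 1/80·(0.975500+0.929900))/(1+1/80) = 8931/10000 ≈ 0.893100
step 4 [4y] bond c/1=21/400: DF=(833237/800000 − 21/400·(0.975500+0.929900+0.893100))/(1+21/400) = 17/20 ≈ 0.850000
step 5 [5y] bond c/1=11/200: DF=(2145039/2000000 − 11/200·(0.975500+0.929900+0.893100+0.850000))/(1+11/200) = 1033/1250 ≈ 0.826400
step 6 [6y] swap r/1=1915/52834: DF=(1 − 1915/52834·(0.975500+0.929900+0.893100+0.850000+0.826400))/(1+1915/52834) = 1617/2000 ≈ 0.808500
step 7 [7y] swap r/1=2251/60583: DF=(1 − 2251/60583·(0.975500+0.929900+0.893100+0.850000+0.826400+0.808500))/(1+2251/60583) = 7749/10000 ≈ 0.774900
step 8 [8y] swap r/1=2503/68080: DF=(1 − 2503/68080·(0.975500+0.929900+0.893100+0.850000+0.826400+0.808500+0.774900))/(1+2503/68080) = 7497/10000 ≈ 0.749700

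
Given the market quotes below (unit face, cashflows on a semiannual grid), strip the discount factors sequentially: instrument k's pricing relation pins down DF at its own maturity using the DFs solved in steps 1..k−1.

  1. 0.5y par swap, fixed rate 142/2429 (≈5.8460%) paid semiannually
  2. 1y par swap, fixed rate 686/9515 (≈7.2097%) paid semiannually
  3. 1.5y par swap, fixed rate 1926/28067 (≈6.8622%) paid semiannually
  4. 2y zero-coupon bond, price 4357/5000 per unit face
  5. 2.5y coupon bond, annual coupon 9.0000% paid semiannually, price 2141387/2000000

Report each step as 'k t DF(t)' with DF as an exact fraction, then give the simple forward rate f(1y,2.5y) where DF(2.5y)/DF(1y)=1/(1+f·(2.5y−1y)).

1 1/2 2429/2500
2 1 4657/5000
3 3/2 9037/10000
4 2 4357/5000
5 5/2 4331/5000
f(1y,2.5y) = ((4657/5000)/(4331/5000) − 1)/(3/2) = 652/12993 ≈ 5.0181%

step 1 [0.5y] swap r/2=71/2429: DF=(1 − 71/2429·(0))/(1+71/2429) = 2429/2500 ≈ 0.971600
step 2 [1y] swap r/2=343/9515: DF=(1 − 343/9515·(0.971600))/(1+343/9515) = 4657/5000 ≈ 0.931400
step 3 [1.5y] swap r/2=963/28067: DF=(1 − 963/28067·(0.971600+0.931400))/(1+963/28067) = 9037/10000 ≈ 0.903700
step 4 [2y] zero: DF = P = 4357/5000 ≈ 0.871400
step 5 [2.5y] bond c/2=9/200: DF=(2141387/2000000 − 9/200·(0.971600+0.931400+0.903700+0.871400))/(1+9/200) = 4331/5000 ≈ 0.866200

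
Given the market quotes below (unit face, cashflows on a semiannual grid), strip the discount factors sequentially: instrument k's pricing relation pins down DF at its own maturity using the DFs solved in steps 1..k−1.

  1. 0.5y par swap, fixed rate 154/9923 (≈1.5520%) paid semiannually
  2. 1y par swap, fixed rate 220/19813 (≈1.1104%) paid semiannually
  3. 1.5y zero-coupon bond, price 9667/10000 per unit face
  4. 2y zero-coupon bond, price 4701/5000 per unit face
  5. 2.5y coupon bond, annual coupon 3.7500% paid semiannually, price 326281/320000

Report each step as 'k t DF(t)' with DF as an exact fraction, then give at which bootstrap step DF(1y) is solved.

step 1 [0.5y] swap r/2=77/9923: DF=(1 − 77/9923·(0))/(1+77/9923) = 9923/10000 ≈ 0.992300
step 2 [1y] swap r/2=110/19813: DF=(1 − 110/19813·(0.992300))/(1+110/19813) = 989/1000 ≈ 0.989000
step 3 [1.5y] zero: DF = P = 9667/10000 ≈ 0.966700
step 4 [2y] zero: DF = P = 4701/5000 ≈ 0.940200
step 5 [2.5y] bond c/2=3/160: DF=(326281/320000 − 3/160·(0.992300+0.989000+0.966700+0.940200))/(1+3/160) = 9293/10000 ≈ 0.929300

1 1/2 9923/10000
2 1 989/1000
3 3/2 9667/10000
4 2 4701/5000
5 5/2 9293/10000
DF(1y) is solved at step 2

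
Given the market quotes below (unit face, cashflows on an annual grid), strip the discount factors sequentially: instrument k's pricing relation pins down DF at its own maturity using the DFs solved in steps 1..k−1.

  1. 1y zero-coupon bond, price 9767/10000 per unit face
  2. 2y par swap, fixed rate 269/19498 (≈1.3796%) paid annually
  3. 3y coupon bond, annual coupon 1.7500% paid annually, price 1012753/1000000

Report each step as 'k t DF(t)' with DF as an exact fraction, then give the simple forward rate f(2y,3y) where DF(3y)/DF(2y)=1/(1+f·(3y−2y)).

1 1 9767/10000
2 2 9731/10000
3 3 4809/5000
f(2y,3y) = ((9731/10000)/(4809/5000) − 1)/(1) = 113/9618 ≈ 1.1749%

step 1 [1y] zero: DF = P = 9767/10000 ≈ 0.976700
step 2 [2y] swap r/1=269/19498: DF=(1 − 269/19498·(0.976700))/(1+269/19498) = 9731/10000 ≈ 0.973100
step 3 [3y] bond c/1=7/400: DF=(1012753/1000000 − 7/400·(0.976700+0.973100))/(1+7/400) = 4809/5000 ≈ 0.961800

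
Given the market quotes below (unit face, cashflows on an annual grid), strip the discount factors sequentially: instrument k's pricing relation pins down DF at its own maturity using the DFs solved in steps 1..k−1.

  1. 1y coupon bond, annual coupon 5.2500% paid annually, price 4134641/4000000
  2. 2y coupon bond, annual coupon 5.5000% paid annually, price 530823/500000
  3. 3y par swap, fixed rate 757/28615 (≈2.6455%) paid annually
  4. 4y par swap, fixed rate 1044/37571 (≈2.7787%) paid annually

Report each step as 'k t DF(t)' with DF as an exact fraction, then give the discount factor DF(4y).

step 1 [1y] bond c/1=21/400: DF=(4134641/4000000 − 21/400·(0))/(1+21/400) = 9821/10000 ≈ 0.982100
step 2 [2y] bond c/1=11/200: DF=(530823/500000 − 11/200·(0.982100))/(1+11/200) = 9551/10000 ≈ 0.955100
step 3 [3y] swap r/1=757/28615: DF=(1 − 757/28615·(0.982100+0.955100))/(1+757/28615) = 9243/10000 ≈ 0.924300
step 4 [4y] swap r/1=1044/37571: DF=(1 − 1044/37571·(0.982100+0.955100+0.924300))/(1+1044/37571) = 2239/2500 ≈ 0.895600

1 1 9821/10000
2 2 9551/10000
3 3 9243/10000
4 4 2239/2500
DF(4y) = 2239/2500 ≈ 0.895600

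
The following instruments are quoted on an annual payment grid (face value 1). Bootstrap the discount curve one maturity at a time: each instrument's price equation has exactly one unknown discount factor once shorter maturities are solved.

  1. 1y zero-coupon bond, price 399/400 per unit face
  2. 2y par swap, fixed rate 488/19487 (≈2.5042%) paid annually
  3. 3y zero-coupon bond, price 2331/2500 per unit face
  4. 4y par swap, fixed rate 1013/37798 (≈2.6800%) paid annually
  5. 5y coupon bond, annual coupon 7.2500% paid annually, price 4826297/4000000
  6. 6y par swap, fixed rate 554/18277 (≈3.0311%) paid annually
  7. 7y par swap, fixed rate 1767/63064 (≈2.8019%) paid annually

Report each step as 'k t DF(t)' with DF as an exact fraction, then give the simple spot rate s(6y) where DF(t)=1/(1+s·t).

step 1 [1y] zero: DF = P = 399/400 ≈ 0.997500
step 2 [2y] swap r/1=488/19487: DF=(1 − 488/19487·(0.997500))/(1+488/19487) = 1189/1250 ≈ 0.951200
step 3 [3y] zero: DF = P = 2331/2500 ≈ 0.932400
step 4 [4y] swap r/1=1013/37798: DF=(1 − 1013/37798·(0.997500+0.951200+0.932400))/(1+1013/37798) = 8987/10000 ≈ 0.898700
step 5 [5y] bond c/1=29/400: DF=(4826297/4000000 − 29/400·(0.997500+0.951200+0.932400+0.898700))/(1+29/400) = 1739/2000 ≈ 0.869500
step 6 [6y] swap r/1=554/18277: DF=(1 − 554/18277·(0.997500+0.951200+0.932400+0.898700+0.869500))/(1+554/18277) = 4169/5000 ≈ 0.833800
step 7 [7y] swap r/1=1767/63064: DF=(1 − 1767/63064·(0.997500+0.951200+0.932400+0.898700+0.869500+0.833800))/(1+1767/63064) = 8233/10000 ≈ 0.823300

1 1 399/400
2 2 1189/1250
3 3 2331/2500
4 4 8987/10000
5 5 1739/2000
6 6 4169/5000
7 7 8233/10000
s(6y) = (1/(4169/5000) − 1)/(6) = 277/8338 ≈ 3.3221%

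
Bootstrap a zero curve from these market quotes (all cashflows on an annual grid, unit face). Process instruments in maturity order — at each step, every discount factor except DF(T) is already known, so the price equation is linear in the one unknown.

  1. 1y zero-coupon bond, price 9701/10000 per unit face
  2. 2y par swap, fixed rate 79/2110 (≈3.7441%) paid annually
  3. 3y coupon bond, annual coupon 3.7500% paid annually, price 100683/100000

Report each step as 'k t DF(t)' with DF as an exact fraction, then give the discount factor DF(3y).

step 1 [1y] zero: DF = P = 9701/10000 ≈ 0.970100
step 2 [2y] swap r/1=79/2110: DF=(1 − 79/2110·(0.970100))/(1+79/2110) = 9289/10000 ≈ 0.928900
step 3 [3y] bond c/1=3/80: DF=(100683/100000 − 3/80·(0.970100+0.928900))/(1+3/80) = 4509/5000 ≈ 0.901800

1 1 9701/10000
2 2 9289/10000
3 3 4509/5000
DF(3y) = 4509/5000 ≈ 0.901800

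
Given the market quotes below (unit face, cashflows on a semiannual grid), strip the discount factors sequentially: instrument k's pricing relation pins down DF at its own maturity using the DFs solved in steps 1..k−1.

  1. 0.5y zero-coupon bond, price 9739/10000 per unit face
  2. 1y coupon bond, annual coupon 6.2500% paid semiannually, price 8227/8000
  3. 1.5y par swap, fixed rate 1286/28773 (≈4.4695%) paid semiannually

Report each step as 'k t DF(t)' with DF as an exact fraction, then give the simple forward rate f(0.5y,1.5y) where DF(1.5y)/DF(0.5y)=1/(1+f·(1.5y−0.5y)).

1 1/2 9739/10000
2 1 9677/10000
3 3/2 9357/10000
f(0.5y,1.5y) = ((9739/10000)/(9357/10000) − 1)/(1) = 382/9357 ≈ 4.0825%

step 1 [0.5y] zero: DF = P = 9739/10000 ≈ 0.973900
step 2 [1y] bond c/2=1/32: DF=(8227/8000 − 1/32·(0.973900))/(1+1/32) = 9677/10000 ≈ 0.967700
step 3 [1.5y] swap r/2=643/28773: DF=(1 − 643/28773·(0.973900+0.967700))/(1+643/28773) = 9357/10000 ≈ 0.935700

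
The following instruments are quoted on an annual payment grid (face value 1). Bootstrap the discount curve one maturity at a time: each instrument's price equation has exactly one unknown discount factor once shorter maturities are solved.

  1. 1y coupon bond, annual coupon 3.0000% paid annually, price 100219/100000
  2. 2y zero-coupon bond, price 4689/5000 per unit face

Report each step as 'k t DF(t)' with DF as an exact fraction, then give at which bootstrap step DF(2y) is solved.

1 1 973/1000
2 2 4689/5000
DF(2y) is solved at step 2

step 1 [1y] bond c/1=3/100: DF=(100219/100000 − 3/100·(0))/(1+3/100) = 973/1000 ≈ 0.973000
step 2 [2y] zero: DF = P = 4689/5000 ≈ 0.937800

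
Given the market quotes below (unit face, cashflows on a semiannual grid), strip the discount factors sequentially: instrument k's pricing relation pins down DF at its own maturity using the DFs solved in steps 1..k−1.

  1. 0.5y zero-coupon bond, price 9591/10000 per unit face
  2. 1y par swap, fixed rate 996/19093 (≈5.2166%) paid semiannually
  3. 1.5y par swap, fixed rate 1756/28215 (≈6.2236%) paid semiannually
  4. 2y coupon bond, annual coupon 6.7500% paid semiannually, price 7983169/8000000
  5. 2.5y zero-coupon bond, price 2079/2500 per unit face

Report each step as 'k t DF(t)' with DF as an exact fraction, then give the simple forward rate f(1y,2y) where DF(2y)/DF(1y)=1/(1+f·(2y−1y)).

step 1 [0.5y] zero: DF = P = 9591/10000 ≈ 0.959100
step 2 [1y] swap r/2=498/19093: DF=(1 − 498/19093·(0.959100))/(1+498/19093) = 4751/5000 ≈ 0.950200
step 3 [1.5y] swap r/2=878/28215: DF=(1 − 878/28215·(0.959100+0.950200))/(1+878/28215) = 4561/5000 ≈ 0.912200
step 4 [2y] bond c/2=27/800: DF=(7983169/8000000 − 27/800·(0.959100+0.950200+0.912200))/(1+27/800) = 2183/2500 ≈ 0.873200
step 5 [2.5y] zero: DF = P = 2079/2500 ≈ 0.831600

1 1/2 9591/10000
2 1 4751/5000
3 3/2 4561/5000
4 2 2183/2500
5 5/2 2079/2500
f(1y,2y) = ((4751/5000)/(2183/2500) − 1)/(1) = 385/4366 ≈ 8.8181%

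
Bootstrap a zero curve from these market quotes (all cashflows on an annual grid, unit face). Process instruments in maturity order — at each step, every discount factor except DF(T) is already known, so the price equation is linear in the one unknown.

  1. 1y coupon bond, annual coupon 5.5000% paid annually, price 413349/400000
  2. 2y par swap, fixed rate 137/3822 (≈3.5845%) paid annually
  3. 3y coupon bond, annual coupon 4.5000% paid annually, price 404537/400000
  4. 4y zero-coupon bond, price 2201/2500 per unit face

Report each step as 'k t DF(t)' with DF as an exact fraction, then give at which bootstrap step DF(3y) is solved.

1 1 1959/2000
2 2 1863/2000
3 3 1771/2000
4 4 2201/2500
DF(3y) is solved at step 3

step 1 [1y] bond c/1=11/200: DF=(413349/400000 − 11/200·(0))/(1+11/200) = 1959/2000 ≈ 0.979500
step 2 [2y] swap r/1=137/3822: DF=(1 − 137/3822·(0.979500))/(1+137/3822) = 1863/2000 ≈ 0.931500
step 3 [3y] bond c/1=9/200: DF=(404537/400000 − 9/200·(0.979500+0.931500))/(1+9/200) = 1771/2000 ≈ 0.885500
step 4 [4y] zero: DF = P = 2201/2500 ≈ 0.880400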